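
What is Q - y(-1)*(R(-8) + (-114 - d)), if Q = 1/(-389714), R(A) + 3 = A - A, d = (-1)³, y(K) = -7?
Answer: -316447769/389714 ≈ -812.00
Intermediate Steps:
d = -1
R(A) = -3 (R(A) = -3 + (A - A) = -3 + 0 = -3)
Q = -1/389714 ≈ -2.5660e-6
Q - y(-1)*(R(-8) + (-114 - d)) = -1/389714 - (-7)*(-3 + (-114 - 1*(-1))) = -1/389714 - (-7)*(-3 + (-114 + 1)) = -1/389714 - (-7)*(-3 - 113) = -1/389714 - (-7)*(-116) = -1/389714 - 1*812 = -1/389714 - 812 = -316447769/389714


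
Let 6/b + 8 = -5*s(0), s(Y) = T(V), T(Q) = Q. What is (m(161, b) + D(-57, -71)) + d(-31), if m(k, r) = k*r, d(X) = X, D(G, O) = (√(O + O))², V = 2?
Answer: -680/3 ≈ -226.67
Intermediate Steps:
s(Y) = 2
D(G, O) = 2*O (D(G, O) = (√(2*O))² = (√2*√O)² = 2*O)
b = -⅓ (b = 6/(-8 - 5*2) = 6/(-8 - 10) = 6/(-18) = 6*(-1/18) = -⅓ ≈ -0.33333)
(m(161, b) + D(-57, -71)) + d(-31) = (161*(-⅓) + 2*(-71)) - 31 = (-161/3 - 142) - 31 = -587/3 - 31 = -680/3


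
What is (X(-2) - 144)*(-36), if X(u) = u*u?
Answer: 5040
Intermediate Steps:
X(u) = u**2
(X(-2) - 144)*(-36) = ((-2)**2 - 144)*(-36) = (4 - 144)*(-36) = -140*(-36) = 5040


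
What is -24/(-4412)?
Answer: 6/1103 ≈ 0.0054397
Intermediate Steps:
-24/(-4412) = -1/4412*(-24) = 6/1103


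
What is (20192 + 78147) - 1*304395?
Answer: -206056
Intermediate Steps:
(20192 + 78147) - 1*304395 = 98339 - 304395 = -206056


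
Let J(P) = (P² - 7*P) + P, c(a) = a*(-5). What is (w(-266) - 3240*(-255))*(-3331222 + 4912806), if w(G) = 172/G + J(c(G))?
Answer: 544202294528416/133 ≈ 4.0917e+12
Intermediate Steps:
c(a) = -5*a
J(P) = P² - 6*P
w(G) = 172/G - 5*G*(-6 - 5*G) (w(G) = 172/G + (-5*G)*(-6 - 5*G) = 172/G - 5*G*(-6 - 5*G))
(w(-266) - 3240*(-255))*(-3331222 + 4912806) = ((172 + (-266)²*(30 + 25*(-266)))/(-266) - 3240*(-255))*(-3331222 + 4912806) = (-(172 + 70756*(30 - 6650))/266 + 826200)*1581584 = (-(172 + 70756*(-6620))/266 + 826200)*1581584 = (-(172 - 468404720)/266 + 826200)*1581584 = (-1/266*(-468404548) + 826200)*1581584 = (234202274/133 + 826200)*1581584 = (344086874/133)*1581584 = 544202294528416/133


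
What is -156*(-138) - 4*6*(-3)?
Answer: 21600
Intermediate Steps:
-156*(-138) - 4*6*(-3) = 21528 - 24*(-3) = 21528 + 72 = 21600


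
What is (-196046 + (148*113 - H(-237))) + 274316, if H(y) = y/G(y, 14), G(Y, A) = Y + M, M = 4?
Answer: 22133365/233 ≈ 94993.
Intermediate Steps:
G(Y, A) = 4 + Y (G(Y, A) = Y + 4 = 4 + Y)
H(y) = y/(4 + y)
(-196046 + (148*113 - H(-237))) + 274316 = (-196046 + (148*113 - (-237)/(4 - 237))) + 274316 = (-196046 + (16724 - (-237)/(-233))) + 274316 = (-196046 + (16724 - (-237)*(-1)/233)) + 274316 = (-196046 + (16724 - 1*237/233)) + 274316 = (-196046 + (16724 - 237/233)) + 274316 = (-196046 + 3896455/233) + 274316 = -41782263/233 + 274316 = 22133365/233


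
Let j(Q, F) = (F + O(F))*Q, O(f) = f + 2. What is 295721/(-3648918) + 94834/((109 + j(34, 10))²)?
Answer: 128849496883/2679944176182 ≈ 0.048079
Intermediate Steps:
O(f) = 2 + f
j(Q, F) = Q*(2 + 2*F) (j(Q, F) = (F + (2 + F))*Q = (2 + 2*F)*Q = Q*(2 + 2*F))
295721/(-3648918) + 94834/((109 + j(34, 10))²) = 295721/(-3648918) + 94834/((109 + 2*34*(1 + 10))²) = 295721*(-1/3648918) + 94834/((109 + 2*34*11)²) = -295721/3648918 + 94834/((109 + 748)²) = -295721/3648918 + 94834/(857²) = -295721/3648918 + 94834/734449 = 128849496883/2679944176182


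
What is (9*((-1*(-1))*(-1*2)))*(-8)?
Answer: 144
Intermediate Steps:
(9*((-1*(-1))*(-1*2)))*(-8) = (9*(1*(-2)))*(-8) = (9*(-2))*(-8) = -18*(-8) = 144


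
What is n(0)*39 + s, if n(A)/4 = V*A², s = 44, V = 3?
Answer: 44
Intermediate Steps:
n(A) = 12*A² (n(A) = 4*(3*A²) = 12*A²)
n(0)*39 + s = (12*0²)*39 + 44 = (12*0)*39 + 44 = 0*39 + 44 = 0 + 44 = 44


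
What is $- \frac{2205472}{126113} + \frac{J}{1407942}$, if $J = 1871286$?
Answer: $- \frac{478197194551}{29593298241} \approx -16.159$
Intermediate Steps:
$- \frac{2205472}{126113} + \frac{J}{1407942} = - \frac{2205472}{126113} + \frac{1871286}{1407942} = \left(-2205472\right) \frac{1}{126113} + 1871286 \cdot \frac{1}{1407942} = - \frac{2205472}{126113} + \frac{311881}{234657} = - \frac{478197194551}{29593298241}$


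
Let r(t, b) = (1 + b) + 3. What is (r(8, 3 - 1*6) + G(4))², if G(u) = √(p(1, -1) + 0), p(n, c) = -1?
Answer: 2*I ≈ 2.0*I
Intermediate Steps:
r(t, b) = 4 + b
G(u) = I (G(u) = √(-1 + 0) = √(-1) = I)
(r(8, 3 - 1*6) + G(4))² = ((4 + (3 - 1*6)) + I)² = ((4 + (3 - 6)) + I)² = ((4 - 3) + I)² = (1 + I)²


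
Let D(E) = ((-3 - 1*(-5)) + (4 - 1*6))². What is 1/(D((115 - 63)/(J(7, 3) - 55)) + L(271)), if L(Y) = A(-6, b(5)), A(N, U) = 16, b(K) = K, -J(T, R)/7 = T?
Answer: 1/16 ≈ 0.062500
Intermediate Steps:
J(T, R) = -7*T
L(Y) = 16
D(E) = 0 (D(E) = ((-3 + 5) + (4 - 6))² = (2 - 2)² = 0² = 0)
1/(D((115 - 63)/(J(7, 3) - 55)) + L(271)) = 1/(0 + 16) = 1/16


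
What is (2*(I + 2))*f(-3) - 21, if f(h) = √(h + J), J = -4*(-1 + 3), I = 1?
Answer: -21 + 6*I*√11 ≈ -21.0 + 19.9*I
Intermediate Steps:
J = -8 (J = -4*2 = -8)
f(h) = √(-8 + h) (f(h) = √(h - 8) = √(-8 + h))
(2*(I + 2))*f(-3) - 21 = (2*(1 + 2))*√(-8 - 3) - 21 = (2*3)*√(-11) - 21 = 6*(I*√11) - 21 = 6*I*√11 - 21 = -21 + 6*I*√11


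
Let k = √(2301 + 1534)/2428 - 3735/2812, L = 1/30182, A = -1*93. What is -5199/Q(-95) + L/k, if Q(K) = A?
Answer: 13437386599229099974/240368823149312771 - 299984863*√3835/38769165024082705 ≈ 55.903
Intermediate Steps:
A = -93
Q(K) = -93
L = 1/30182 ≈ 3.3132e-5
k = -3735/2812 + √3835/2428 (k = √3835*(1/2428) - 3735*1/2812 = √3835/2428 - 3735/2812 = -3735/2812 + √3835/2428 ≈ -1.3027)
-5199/Q(-95) + L/k = -5199/(-93) + 1/(30182*(-3735/2812 + √3835/2428)) = -5199*(-1/93) + 1/(30182*(-3735/2812 + √3835/2428)) = 1733/31 + 1/(30182*(-3735/2812 + √3835/2428))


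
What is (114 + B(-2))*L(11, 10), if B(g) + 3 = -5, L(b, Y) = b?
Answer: 1166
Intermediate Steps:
B(g) = -8 (B(g) = -3 - 5 = -8)
(114 + B(-2))*L(11, 10) = (114 - 8)*11 = 106*11 = 1166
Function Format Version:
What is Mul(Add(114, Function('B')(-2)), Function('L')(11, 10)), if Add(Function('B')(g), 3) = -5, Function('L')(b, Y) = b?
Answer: 1166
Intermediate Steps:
Function('B')(g) = -8 (Function('B')(g) = Add(-3, -5) = -8)
Mul(Add(114, Function('B')(-2)), Function('L')(11, 10)) = Mul(Add(114, -8), 11) = Mul(106, 11) = 1166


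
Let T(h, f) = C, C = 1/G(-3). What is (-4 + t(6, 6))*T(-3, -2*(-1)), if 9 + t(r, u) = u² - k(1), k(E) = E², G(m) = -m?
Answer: 22/3 ≈ 7.3333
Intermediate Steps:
C = ⅓ (C = 1/(-1*(-3)) = 1/3 = ⅓ ≈ 0.33333)
t(r, u) = -10 + u² (t(r, u) = -9 + (u² - 1*1²) = -9 + (u² - 1*1) = -9 + (u² - 1) = -9 + (-1 + u²) = -10 + u²)
T(h, f) = ⅓
(-4 + t(6, 6))*T(-3, -2*(-1)) = (-4 + (-10 + 6²))*(⅓) = (-4 + (-10 + 36))*(⅓) = (-4 + 26)*(⅓) = 22*(⅓) = 22/3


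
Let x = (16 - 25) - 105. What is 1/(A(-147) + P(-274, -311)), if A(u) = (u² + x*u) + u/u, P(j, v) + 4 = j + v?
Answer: 1/37779 ≈ 2.6470e-5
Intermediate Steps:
x = -114 (x = -9 - 105 = -114)
P(j, v) = -4 + j + v (P(j, v) = -4 + (j + v) = -4 + j + v)
A(u) = 1 + u² - 114*u (A(u) = (u² - 114*u) + u/u = (u² - 114*u) + 1 = 1 + u² - 114*u)
1/(A(-147) + P(-274, -311)) = 1/((1 + (-147)² - 114*(-147)) + (-4 - 274 - 311)) = 1/((1 + 21609 + 16758) - 589) = 1/(38368 - 589) = 1/37779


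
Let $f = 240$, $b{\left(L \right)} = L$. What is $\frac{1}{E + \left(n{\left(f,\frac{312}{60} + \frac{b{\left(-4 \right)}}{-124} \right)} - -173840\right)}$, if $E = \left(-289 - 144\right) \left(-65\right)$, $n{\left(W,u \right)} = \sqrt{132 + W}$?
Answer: $\frac{201985}{40797939853} - \frac{2 \sqrt{93}}{40797939853} \approx 4.9504 \cdot 10^{-6}$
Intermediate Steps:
$E = 28145$ ($E = \left(-433\right) \left(-65\right) = 28145$)
$\frac{1}{E + \left(n{\left(f,\frac{312}{60} + \frac{b{\left(-4 \right)}}{-124} \right)} - -173840\right)} = \frac{1}{28145 + \left(\sqrt{132 + 240} - -173840\right)} = \frac{1}{28145 + \left(\sqrt{372} + 173840\right)} = \frac{1}{28145 + \left(2 \sqrt{93} + 173840\right)} = \frac{1}{28145 + \left(173840 + 2 \sqrt{93}\right)} = \frac{1}{201985 + 2 \sqrt{93}}$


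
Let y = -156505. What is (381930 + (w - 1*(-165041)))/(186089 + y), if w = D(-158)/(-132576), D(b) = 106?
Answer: 36257613595/1961064192 ≈ 18.489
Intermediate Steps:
w = -53/66288 (w = 106/(-132576) = 106*(-1/132576) = -53/66288 ≈ -0.00079954)
(381930 + (w - 1*(-165041)))/(186089 + y) = (381930 + (-53/66288 - 1*(-165041)))/(186089 - 156505) = (381930 + (-53/66288 + 165041))/29584 = (381930 + 10940237755/66288)*(1/29584) = (36257613595/66288)*(1/29584) = 36257613595/1961064192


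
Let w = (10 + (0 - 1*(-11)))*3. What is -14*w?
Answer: -882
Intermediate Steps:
w = 63 (w = (10 + (0 + 11))*3 = (10 + 11)*3 = 21*3 = 63)
-14*w = -14*63 = -882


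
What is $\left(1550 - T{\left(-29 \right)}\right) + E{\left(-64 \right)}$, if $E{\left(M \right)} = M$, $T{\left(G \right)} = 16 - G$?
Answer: $1441$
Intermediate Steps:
$\left(1550 - T{\left(-29 \right)}\right) + E{\left(-64 \right)} = \left(1550 - \left(16 - -29\right)\right) - 64 = \left(1550 - \left(16 + 29\right)\right) - 64 = \left(1550 - 45\right) - 64 = 1505 - 64 = 1441$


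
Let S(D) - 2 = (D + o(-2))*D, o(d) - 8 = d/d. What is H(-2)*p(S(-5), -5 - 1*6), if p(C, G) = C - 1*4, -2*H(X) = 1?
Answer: 11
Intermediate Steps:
H(X) = -½ (H(X) = -½*1 = -½)
o(d) = 9 (o(d) = 8 + d/d = 8 + 1 = 9)
S(D) = 2 + D*(9 + D) (S(D) = 2 + (D + 9)*D = 2 + (9 + D)*D = 2 + D*(9 + D))
p(C, G) = -4 + C (p(C, G) = C - 4 = -4 + C)
H(-2)*p(S(-5), -5 - 1*6) = -(-4 + (2 + (-5)² + 9*(-5)))/2 = -(-4 + (2 + 25 - 45))/2 = -(-4 - 18)/2 = -½*(-22) = 11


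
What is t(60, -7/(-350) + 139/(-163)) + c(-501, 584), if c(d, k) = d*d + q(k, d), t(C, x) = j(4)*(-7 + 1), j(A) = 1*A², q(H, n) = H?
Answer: 251489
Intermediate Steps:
j(A) = A²
t(C, x) = -96 (t(C, x) = 4²*(-7 + 1) = 16*(-6) = -96)
c(d, k) = k + d² (c(d, k) = d*d + k = d² + k = k + d²)
t(60, -7/(-350) + 139/(-163)) + c(-501, 584) = -96 + (584 + (-501)²) = -96 + (584 + 251001) = -96 + 251585 = 251489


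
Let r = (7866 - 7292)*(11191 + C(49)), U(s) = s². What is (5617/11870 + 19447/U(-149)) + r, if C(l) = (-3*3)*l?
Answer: 1626086736373907/263525870 ≈ 6.1705e+6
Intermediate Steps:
C(l) = -9*l
r = 6170500 (r = (7866 - 7292)*(11191 - 9*49) = 574*(11191 - 441) = 574*10750 = 6170500)
(5617/11870 + 19447/U(-149)) + r = (5617/11870 + 19447/((-149)²)) + 6170500 = (5617*(1/11870) + 19447/22201) + 6170500 = (5617/11870 + 19447*(1/22201)) + 6170500 = (5617/11870 + 19447/22201) + 6170500 = 355538907/263525870 + 6170500 = 1626086736373907/263525870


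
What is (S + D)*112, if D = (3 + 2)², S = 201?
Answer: 25312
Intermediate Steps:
D = 25 (D = 5² = 25)
(S + D)*112 = (201 + 25)*112 = 226*112 = 25312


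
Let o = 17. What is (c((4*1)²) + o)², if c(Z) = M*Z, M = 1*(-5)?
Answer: 3969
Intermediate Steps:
M = -5
c(Z) = -5*Z
(c((4*1)²) + o)² = (-5*(4*1)² + 17)² = (-5*4² + 17)² = (-5*16 + 17)² = (-80 + 17)² = (-63)² = 3969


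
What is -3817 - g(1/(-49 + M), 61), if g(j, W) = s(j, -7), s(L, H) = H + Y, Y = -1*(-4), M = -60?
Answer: -3814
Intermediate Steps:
Y = 4
s(L, H) = 4 + H (s(L, H) = H + 4 = 4 + H)
g(j, W) = -3 (g(j, W) = 4 - 7 = -3)
-3817 - g(1/(-49 + M), 61) = -3817 - 1*(-3) = -3817 + 3 = -3814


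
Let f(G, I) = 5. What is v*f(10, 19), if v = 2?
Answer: 10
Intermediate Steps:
v*f(10, 19) = 2*5 = 10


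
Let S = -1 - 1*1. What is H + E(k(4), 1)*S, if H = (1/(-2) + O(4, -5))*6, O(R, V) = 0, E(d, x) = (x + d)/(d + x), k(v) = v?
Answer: -5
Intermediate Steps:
E(d, x) = 1 (E(d, x) = (d + x)/(d + x) = 1)
H = -3 (H = (1/(-2) + 0)*6 = (-1/2 + 0)*6 = -1/2*6 = -3)
S = -2 (S = -1 - 1 = -2)
H + E(k(4), 1)*S = -3 + 1*(-2) = -3 - 2 = -5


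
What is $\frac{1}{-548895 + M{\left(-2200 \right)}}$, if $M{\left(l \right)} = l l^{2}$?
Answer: $- \frac{1}{10648548895} \approx -9.391 \cdot 10^{-11}$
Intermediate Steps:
$M{\left(l \right)} = l^{3}$
$\frac{1}{-548895 + M{\left(-2200 \right)}} = \frac{1}{-548895 + \left(-2200\right)^{3}} = \frac{1}{-548895 - 10648000000} = \frac{1}{-10648548895} = - \frac{1}{10648548895}$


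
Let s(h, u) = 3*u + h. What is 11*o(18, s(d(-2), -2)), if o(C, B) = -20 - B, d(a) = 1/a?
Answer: -297/2 ≈ -148.50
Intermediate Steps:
d(a) = 1/a
s(h, u) = h + 3*u
11*o(18, s(d(-2), -2)) = 11*(-20 - (1/(-2) + 3*(-2))) = 11*(-20 - (-½ - 6)) = 11*(-20 - 1*(-13/2)) = 11*(-20 + 13/2) = 11*(-27/2) = -297/2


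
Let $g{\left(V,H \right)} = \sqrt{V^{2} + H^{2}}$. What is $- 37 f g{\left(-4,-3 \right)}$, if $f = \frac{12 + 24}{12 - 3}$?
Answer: $-740$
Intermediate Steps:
$g{\left(V,H \right)} = \sqrt{H^{2} + V^{2}}$
$f = 4$ ($f = \frac{36}{9} = 36 \cdot \frac{1}{9} = 4$)
$- 37 f g{\left(-4,-3 \right)} = \left(-37\right) 4 \sqrt{\left(-3\right)^{2} + \left(-4\right)^{2}} = - 148 \sqrt{9 + 16} = - 148 \sqrt{25} = \left(-148\right) 5 = -740$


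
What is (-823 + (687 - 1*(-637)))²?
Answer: 251001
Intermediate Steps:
(-823 + (687 - 1*(-637)))² = (-823 + (687 + 637))² = (-823 + 1324)² = 501² = 251001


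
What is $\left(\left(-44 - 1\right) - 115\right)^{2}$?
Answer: $25600$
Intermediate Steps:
$\left(\left(-44 - 1\right) - 115\right)^{2} = \left(-45 - 115\right)^{2} = \left(-160\right)^{2} = 25600$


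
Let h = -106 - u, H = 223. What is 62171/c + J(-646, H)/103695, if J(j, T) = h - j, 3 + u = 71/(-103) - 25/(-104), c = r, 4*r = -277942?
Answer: -9153846796907/10291088274376 ≈ -0.88949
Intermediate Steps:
r = -138971/2 (r = (¼)*(-277942) = -138971/2 ≈ -69486.)
c = -138971/2 ≈ -69486.
u = -36945/10712 (u = -3 + (71/(-103) - 25/(-104)) = -3 + (71*(-1/103) - 25*(-1/104)) = -3 + (-71/103 + 25/104) = -3 - 4809/10712 = -36945/10712 ≈ -3.4489)
h = -1098527/10712 (h = -106 - 1*(-36945/10712) = -106 + 36945/10712 = -1098527/10712 ≈ -102.55)
J(j, T) = -1098527/10712 - j
62171/c + J(-646, H)/103695 = 62171/(-138971/2) + (-1098527/10712 - 1*(-646))/103695 = 62171*(-2/138971) + (-1098527/10712 + 646)*(1/103695) = -124342/138971 + (5821425/10712)*(1/103695) = -124342/138971 + 388095/74052056 = -9153846796907/10291088274376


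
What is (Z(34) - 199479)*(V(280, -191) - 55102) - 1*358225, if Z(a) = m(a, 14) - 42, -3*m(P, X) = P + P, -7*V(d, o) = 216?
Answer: 231022139105/21 ≈ 1.1001e+10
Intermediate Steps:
V(d, o) = -216/7 (V(d, o) = -⅐*216 = -216/7)
m(P, X) = -2*P/3 (m(P, X) = -(P + P)/3 = -2*P/3)
Z(a) = -42 - 2*a/3 (Z(a) = -2*a/3 - 42 = -42 - 2*a/3)
(Z(34) - 199479)*(V(280, -191) - 55102) - 1*358225 = ((-42 - ⅔*34) - 199479)*(-216/7 - 55102) - 1*358225 = ((-42 - 68/3) - 199479)*(-385930/7) - 358225 = (-194/3 - 199479)*(-385930/7) - 358225 = -598631/3*(-385930/7) - 358225 = 231029661830/21 - 358225 = 231022139105/21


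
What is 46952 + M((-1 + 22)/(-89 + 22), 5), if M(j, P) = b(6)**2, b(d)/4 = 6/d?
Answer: 46968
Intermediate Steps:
b(d) = 24/d (b(d) = 4*(6/d) = 24/d)
M(j, P) = 16 (M(j, P) = (24/6)**2 = (24*(1/6))**2 = 4**2 = 16)
46952 + M((-1 + 22)/(-89 + 22), 5) = 46952 + 16 = 46968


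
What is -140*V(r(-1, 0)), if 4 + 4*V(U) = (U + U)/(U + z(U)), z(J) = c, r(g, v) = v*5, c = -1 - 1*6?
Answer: 140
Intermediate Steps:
c = -7 (c = -1 - 6 = -7)
r(g, v) = 5*v
z(J) = -7
V(U) = -1 + U/(2*(-7 + U)) (V(U) = -1 + ((U + U)/(U - 7))/4 = -1 + ((2*U)/(-7 + U))/4 = -1 + (2*U/(-7 + U))/4 = -1 + U/(2*(-7 + U)))
-140*V(r(-1, 0)) = -70*(14 - 5*0)/(-7 + 5*0) = -70*(14 - 1*0)/(-7 + 0) = -70*(14 + 0)/(-7) = -70*(-1)*14/7 = -140*(-1) = 140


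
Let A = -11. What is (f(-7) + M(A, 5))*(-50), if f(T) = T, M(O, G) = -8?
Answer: 750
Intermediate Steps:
(f(-7) + M(A, 5))*(-50) = (-7 - 8)*(-50) = -15*(-50) = 750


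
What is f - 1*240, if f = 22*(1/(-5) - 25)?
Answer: -3972/5 ≈ -794.40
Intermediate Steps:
f = -2772/5 (f = 22*(1*(-⅕) - 25) = 22*(-⅕ - 25) = 22*(-126/5) = -2772/5 ≈ -554.40)
f - 1*240 = -2772/5 - 1*240 = -2772/5 - 240 = -3972/5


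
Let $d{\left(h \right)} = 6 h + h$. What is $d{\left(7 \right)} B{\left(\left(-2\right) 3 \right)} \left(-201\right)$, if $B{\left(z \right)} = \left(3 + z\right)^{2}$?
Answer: $-88641$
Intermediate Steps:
$d{\left(h \right)} = 7 h$
$d{\left(7 \right)} B{\left(\left(-2\right) 3 \right)} \left(-201\right) = 7 \cdot 7 \left(3 - 6\right)^{2} \left(-201\right) = 49 \left(3 - 6\right)^{2} \left(-201\right) = 49 \left(-3\right)^{2} \left(-201\right) = 49 \cdot 9 \left(-201\right) = 441 \left(-201\right) = -88641$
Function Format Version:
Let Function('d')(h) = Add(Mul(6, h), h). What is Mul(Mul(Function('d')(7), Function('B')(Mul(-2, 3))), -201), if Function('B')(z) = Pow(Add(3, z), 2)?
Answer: -88641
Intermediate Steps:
Function('d')(h) = Mul(7, h)
Mul(Mul(Function('d')(7), Function('B')(Mul(-2, 3))), -201) = Mul(Mul(Mul(7, 7), Pow(Add(3, Mul(-2, 3)), 2)), -201) = Mul(Mul(49, Pow(Add(3, -6), 2)), -201) = Mul(Mul(49, Pow(-3, 2)), -201) = Mul(Mul(49, 9), -201) = Mul(441, -201) = -88641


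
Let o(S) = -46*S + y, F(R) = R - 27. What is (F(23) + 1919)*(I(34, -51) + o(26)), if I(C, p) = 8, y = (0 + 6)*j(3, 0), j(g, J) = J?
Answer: -2275020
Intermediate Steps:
y = 0 (y = (0 + 6)*0 = 6*0 = 0)
F(R) = -27 + R
o(S) = -46*S (o(S) = -46*S + 0 = -46*S)
(F(23) + 1919)*(I(34, -51) + o(26)) = ((-27 + 23) + 1919)*(8 - 46*26) = (-4 + 1919)*(8 - 1196) = 1915*(-1188) = -2275020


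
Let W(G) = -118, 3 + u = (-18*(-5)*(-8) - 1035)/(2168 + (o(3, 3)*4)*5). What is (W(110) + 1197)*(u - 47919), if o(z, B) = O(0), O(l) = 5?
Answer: -4343528527/84 ≈ -5.1709e+7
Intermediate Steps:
o(z, B) = 5
u = -317/84 (u = -3 + (-18*(-5)*(-8) - 1035)/(2168 + (5*4)*5) = -3 + (90*(-8) - 1035)/(2168 + 20*5) = -3 + (-720 - 1035)/(2168 + 100) = -3 - 1755/2268 = -3 - 1755*1/2268 = -3 - 65/84 = -317/84 ≈ -3.7738)
(W(110) + 1197)*(u - 47919) = (-118 + 1197)*(-317/84 - 47919) = 1079*(-4025513/84) = -4343528527/84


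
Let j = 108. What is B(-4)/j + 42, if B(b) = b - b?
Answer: 42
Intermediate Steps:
B(b) = 0
B(-4)/j + 42 = 0/108 + 42 = 0*(1/108) + 42 = 0 + 42 = 42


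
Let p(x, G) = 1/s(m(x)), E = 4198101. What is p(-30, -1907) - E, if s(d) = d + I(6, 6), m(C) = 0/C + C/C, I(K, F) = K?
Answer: -29386706/7 ≈ -4.1981e+6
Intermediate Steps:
m(C) = 1 (m(C) = 0 + 1 = 1)
s(d) = 6 + d (s(d) = d + 6 = 6 + d)
p(x, G) = 1/7 (p(x, G) = 1/(6 + 1) = 1/7)
p(-30, -1907) - E = 1/7 - 1*4198101 = 1/7 - 4198101 = -29386706/7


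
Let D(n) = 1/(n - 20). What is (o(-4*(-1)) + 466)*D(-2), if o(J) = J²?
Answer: -241/11 ≈ -21.909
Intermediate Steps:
D(n) = 1/(-20 + n)
(o(-4*(-1)) + 466)*D(-2) = ((-4*(-1))² + 466)/(-20 - 2) = (4² + 466)/(-22) = (16 + 466)*(-1/22) = 482*(-1/22) = -241/11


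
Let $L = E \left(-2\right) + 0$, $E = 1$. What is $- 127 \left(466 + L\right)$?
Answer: $-58928$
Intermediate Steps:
$L = -2$ ($L = 1 \left(-2\right) + 0 = -2 + 0 = -2$)
$- 127 \left(466 + L\right) = - 127 \left(466 - 2\right) = \left(-127\right) 464 = -58928$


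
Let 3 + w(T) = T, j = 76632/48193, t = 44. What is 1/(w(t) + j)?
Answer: 48193/2052545 ≈ 0.023480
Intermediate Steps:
j = 76632/48193 (j = 76632*(1/48193) = 76632/48193 ≈ 1.5901)
w(T) = -3 + T
1/(w(t) + j) = 1/((-3 + 44) + 76632/48193) = 1/(41 + 76632/48193) = 1/(2052545/48193) = 48193/2052545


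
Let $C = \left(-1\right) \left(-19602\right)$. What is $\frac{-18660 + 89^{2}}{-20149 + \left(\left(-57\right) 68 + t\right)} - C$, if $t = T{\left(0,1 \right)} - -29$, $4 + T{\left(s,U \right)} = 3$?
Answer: $- \frac{470378455}{23997} \approx -19602.0$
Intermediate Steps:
$T{\left(s,U \right)} = -1$ ($T{\left(s,U \right)} = -4 + 3 = -1$)
$t = 28$ ($t = -1 - -29 = -1 + 29 = 28$)
$C = 19602$
$\frac{-18660 + 89^{2}}{-20149 + \left(\left(-57\right) 68 + t\right)} - C = \frac{-18660 + 89^{2}}{-20149 + \left(\left(-57\right) 68 + 28\right)} - 19602 = \frac{-18660 + 7921}{-20149 + \left(-3876 + 28\right)} - 19602 = - \frac{10739}{-20149 - 3848} - 19602 = - \frac{10739}{-23997} - 19602 = \left(-10739\right) \left(- \frac{1}{23997}\right) - 19602 = \frac{10739}{23997} - 19602 = - \frac{470378455}{23997}$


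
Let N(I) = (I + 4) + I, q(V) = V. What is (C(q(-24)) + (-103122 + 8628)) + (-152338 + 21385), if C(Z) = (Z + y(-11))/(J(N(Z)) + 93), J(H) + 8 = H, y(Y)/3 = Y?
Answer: -9243384/41 ≈ -2.2545e+5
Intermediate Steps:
y(Y) = 3*Y
N(I) = 4 + 2*I (N(I) = (4 + I) + I = 4 + 2*I)
J(H) = -8 + H
C(Z) = (-33 + Z)/(89 + 2*Z) (C(Z) = (Z + 3*(-11))/((-8 + (4 + 2*Z)) + 93) = (Z - 33)/((-4 + 2*Z) + 93) = (-33 + Z)/(89 + 2*Z))
(C(q(-24)) + (-103122 + 8628)) + (-152338 + 21385) = ((-33 - 24)/(89 + 2*(-24)) + (-103122 + 8628)) + (-152338 + 21385) = (-57/(89 - 48) - 94494) - 130953 = (-57/41 - 94494) - 130953 = -3874311/41 - 130953 = -9243384/41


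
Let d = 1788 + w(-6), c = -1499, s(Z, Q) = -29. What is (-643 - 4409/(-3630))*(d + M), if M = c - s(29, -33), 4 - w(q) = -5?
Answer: -253935229/1210 ≈ -2.0986e+5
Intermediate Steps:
w(q) = 9 (w(q) = 4 - 1*(-5) = 4 + 5 = 9)
d = 1797 (d = 1788 + 9 = 1797)
M = -1470 (M = -1499 - 1*(-29) = -1499 + 29 = -1470)
(-643 - 4409/(-3630))*(d + M) = (-643 - 4409/(-3630))*(1797 - 1470) = (-643 - 4409*(-1/3630))*327 = (-643 + 4409/3630)*327 = -2329681/3630*327 = -253935229/1210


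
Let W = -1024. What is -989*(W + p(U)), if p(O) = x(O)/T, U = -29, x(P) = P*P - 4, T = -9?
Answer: 1104713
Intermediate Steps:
x(P) = -4 + P**2 (x(P) = P**2 - 4 = -4 + P**2)
p(O) = 4/9 - O**2/9 (p(O) = (-4 + O**2)/(-9) = (-4 + O**2)*(-1/9) = 4/9 - O**2/9)
-989*(W + p(U)) = -989*(-1024 + (4/9 - 1/9*(-29)**2)) = -989*(-1024 + (4/9 - 1/9*841)) = -989*(-1024 + (4/9 - 841/9)) = -989*(-1024 - 93) = -989*(-1117) = 1104713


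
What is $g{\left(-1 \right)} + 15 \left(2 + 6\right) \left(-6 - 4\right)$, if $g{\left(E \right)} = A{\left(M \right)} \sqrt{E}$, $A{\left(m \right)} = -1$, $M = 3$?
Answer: $-1200 - i \approx -1200.0 - 1.0 i$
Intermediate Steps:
$g{\left(E \right)} = - \sqrt{E}$
$g{\left(-1 \right)} + 15 \left(2 + 6\right) \left(-6 - 4\right) = - \sqrt{-1} + 15 \left(2 + 6\right) \left(-6 - 4\right) = - i + 15 \cdot 8 \left(-10\right) = - i + 15 \left(-80\right) = - i - 1200 = -1200 - i$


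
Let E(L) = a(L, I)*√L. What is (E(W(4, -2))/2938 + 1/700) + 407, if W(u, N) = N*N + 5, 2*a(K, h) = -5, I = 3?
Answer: 104629236/257075 ≈ 407.00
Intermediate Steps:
a(K, h) = -5/2 (a(K, h) = (½)*(-5) = -5/2)
W(u, N) = 5 + N² (W(u, N) = N² + 5 = 5 + N²)
E(L) = -5*√L/2
(E(W(4, -2))/2938 + 1/700) + 407 = (-5*√(5 + (-2)²)/2/2938 + 1/700) + 407 = (-5*√(5 + 4)/2*(1/2938) + 1/700) + 407 = (-5*√9/2*(1/2938) + 1/700) + 407 = (-5/2*3*(1/2938) + 1/700) + 407 = (-15/2*1/2938 + 1/700) + 407 = (-15/5876 + 1/700) + 407 = -289/257075 + 407 = 104629236/257075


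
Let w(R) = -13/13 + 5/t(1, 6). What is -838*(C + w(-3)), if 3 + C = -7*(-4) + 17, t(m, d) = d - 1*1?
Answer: -35196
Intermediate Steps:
t(m, d) = -1 + d (t(m, d) = d - 1 = -1 + d)
w(R) = 0 (w(R) = -13/13 + 5/(-1 + 6) = -13*1/13 + 5/5 = -1 + 5*(⅕) = -1 + 1 = 0)
C = 42 (C = -3 + (-7*(-4) + 17) = -3 + (28 + 17) = -3 + 45 = 42)
-838*(C + w(-3)) = -838*(42 + 0) = -838*42 = -35196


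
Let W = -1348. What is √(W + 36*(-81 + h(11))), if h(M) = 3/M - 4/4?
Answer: 2*I*√129778/11 ≈ 65.5*I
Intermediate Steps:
h(M) = -1 + 3/M (h(M) = 3/M - 4*¼ = 3/M - 1 = -1 + 3/M)
√(W + 36*(-81 + h(11))) = √(-1348 + 36*(-81 + (3 - 1*11)/11)) = √(-1348 + 36*(-81 + (3 - 11)/11)) = √(-1348 + 36*(-81 + (1/11)*(-8))) = √(-1348 + 36*(-81 - 8/11)) = √(-1348 + 36*(-899/11)) = √(-1348 - 32364/11) = √(-47192/11) = 2*I*√129778/11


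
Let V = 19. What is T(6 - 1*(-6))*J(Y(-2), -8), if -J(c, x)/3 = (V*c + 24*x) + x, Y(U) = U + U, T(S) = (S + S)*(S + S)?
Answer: 476928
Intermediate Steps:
T(S) = 4*S² (T(S) = (2*S)*(2*S) = 4*S²)
Y(U) = 2*U
J(c, x) = -75*x - 57*c (J(c, x) = -3*((19*c + 24*x) + x) = -3*(19*c + 25*x) = -75*x - 57*c)
T(6 - 1*(-6))*J(Y(-2), -8) = (4*(6 - 1*(-6))²)*(-75*(-8) - 114*(-2)) = (4*(6 + 6)²)*(600 - 57*(-4)) = (4*12²)*(600 + 228) = (4*144)*828 = 576*828 = 476928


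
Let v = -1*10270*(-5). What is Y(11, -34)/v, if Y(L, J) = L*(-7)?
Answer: -77/51350 ≈ -0.0014995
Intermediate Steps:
Y(L, J) = -7*L
v = 51350 (v = -10270*(-5) = 51350)
Y(11, -34)/v = -7*11/51350 = -77*1/51350 = -77/51350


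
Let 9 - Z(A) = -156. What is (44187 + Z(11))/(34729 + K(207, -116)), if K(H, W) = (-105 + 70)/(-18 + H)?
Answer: 85536/66977 ≈ 1.2771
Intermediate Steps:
Z(A) = 165 (Z(A) = 9 - 1*(-156) = 9 + 156 = 165)
K(H, W) = -35/(-18 + H)
(44187 + Z(11))/(34729 + K(207, -116)) = (44187 + 165)/(34729 - 35/(-18 + 207)) = 44352/(34729 - 35/189) = 44352/(34729 - 35*1/189) = 44352/(34729 - 5/27) = 44352/(937678/27) = 44352*(27/937678) = 85536/66977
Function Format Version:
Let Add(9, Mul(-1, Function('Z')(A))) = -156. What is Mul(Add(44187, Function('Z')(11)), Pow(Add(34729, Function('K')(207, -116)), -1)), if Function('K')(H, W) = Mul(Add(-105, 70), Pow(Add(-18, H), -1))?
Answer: Rational(85536, 66977) ≈ 1.2771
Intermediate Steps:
Function('Z')(A) = 165 (Function('Z')(A) = Add(9, Mul(-1, -156)) = Add(9, 156) = 165)
Function('K')(H, W) = Mul(-35, Pow(Add(-18, H), -1))
Mul(Add(44187, Function('Z')(11)), Pow(Add(34729, Function('K')(207, -116)), -1)) = Mul(Add(44187, 165), Pow(Add(34729, Mul(-35, Pow(Add(-18, 207), -1))), -1)) = Mul(44352, Pow(Add(34729, Mul(-35, Pow(189, -1))), -1)) = Mul(44352, Pow(Add(34729, Mul(-35, Rational(1, 189))), -1)) = Mul(44352, Pow(Add(34729, Rational(-5, 27)), -1)) = Mul(44352, Pow(Rational(937678, 27), -1)) = Mul(44352, Rational(27, 937678)) = Rational(85536, 66977)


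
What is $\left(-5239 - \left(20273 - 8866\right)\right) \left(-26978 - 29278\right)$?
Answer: $936437376$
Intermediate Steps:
$\left(-5239 - \left(20273 - 8866\right)\right) \left(-26978 - 29278\right) = \left(-5239 - 11407\right) \left(-56256\right) = \left(-16646\right) \left(-56256\right) = 936437376$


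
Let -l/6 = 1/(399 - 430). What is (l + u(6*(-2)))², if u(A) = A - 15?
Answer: 690561/961 ≈ 718.59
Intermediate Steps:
u(A) = -15 + A
l = 6/31 (l = -6/(399 - 430) = -6/(-31) = -6*(-1/31) = 6/31 ≈ 0.19355)
(l + u(6*(-2)))² = (6/31 + (-15 + 6*(-2)))² = (6/31 + (-15 - 12))² = (6/31 - 27)² = (-831/31)² = 690561/961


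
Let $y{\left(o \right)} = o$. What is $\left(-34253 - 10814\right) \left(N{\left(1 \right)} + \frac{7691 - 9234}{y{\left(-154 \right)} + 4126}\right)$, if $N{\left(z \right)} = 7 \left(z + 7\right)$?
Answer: $- \frac{9954804563}{3972} \approx -2.5062 \cdot 10^{6}$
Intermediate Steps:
$N{\left(z \right)} = 49 + 7 z$ ($N{\left(z \right)} = 7 \left(7 + z\right) = 49 + 7 z$)
$\left(-34253 - 10814\right) \left(N{\left(1 \right)} + \frac{7691 - 9234}{y{\left(-154 \right)} + 4126}\right) = \left(-34253 - 10814\right) \left(\left(49 + 7 \cdot 1\right) + \frac{7691 - 9234}{-154 + 4126}\right) = - 45067 \left(\left(49 + 7\right) - \frac{1543}{3972}\right) = - 45067 \left(56 - \frac{1543}{3972}\right) = \left(-45067\right) \frac{220889}{3972} = - \frac{9954804563}{3972}$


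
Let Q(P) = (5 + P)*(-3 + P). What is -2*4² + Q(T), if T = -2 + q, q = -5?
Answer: -12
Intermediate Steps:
T = -7 (T = -2 - 5 = -7)
Q(P) = (-3 + P)*(5 + P)
-2*4² + Q(T) = -2*4² + (-15 + (-7)² + 2*(-7)) = -2*16 + (-15 + 49 - 14) = -32 + 20 = -12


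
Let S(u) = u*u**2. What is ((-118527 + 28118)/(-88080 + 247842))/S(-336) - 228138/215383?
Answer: -197510825722834727/186468167406624768 ≈ -1.0592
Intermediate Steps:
S(u) = u**3
((-118527 + 28118)/(-88080 + 247842))/S(-336) - 228138/215383 = ((-118527 + 28118)/(-88080 + 247842))/((-336)**3) - 228138/215383 = -90409/159762/(-37933056) - 228138*1/215383 = -90409*1/159762*(-1/37933056) - 228138/215383 = -90409/159762*(-1/37933056) - 228138/215383 = 90409/6060260892672 - 228138/215383 = -197510825722834727/186468167406624768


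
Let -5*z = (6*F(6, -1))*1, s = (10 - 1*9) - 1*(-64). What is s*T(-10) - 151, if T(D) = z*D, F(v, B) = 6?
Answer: 4529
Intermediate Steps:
s = 65 (s = (10 - 9) + 64 = 1 + 64 = 65)
z = -36/5 (z = -6*6/5 = -36/5 ≈ -7.2000)
T(D) = -36*D/5
s*T(-10) - 151 = 65*(-36/5*(-10)) - 151 = 65*72 - 151 = 4680 - 151 = 4529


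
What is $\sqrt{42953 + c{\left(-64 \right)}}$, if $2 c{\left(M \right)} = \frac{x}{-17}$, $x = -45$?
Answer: $\frac{\sqrt{49655198}}{34} \approx 207.25$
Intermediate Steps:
$c{\left(M \right)} = \frac{45}{34}$ ($c{\left(M \right)} = \frac{\left(-45\right) \frac{1}{-17}}{2} = \frac{\left(-45\right) \left(- \frac{1}{17}\right)}{2} = \frac{1}{2} \cdot \frac{45}{17} = \frac{45}{34}$)
$\sqrt{42953 + c{\left(-64 \right)}} = \sqrt{42953 + \frac{45}{34}} = \sqrt{\frac{1460447}{34}} = \frac{\sqrt{49655198}}{34}$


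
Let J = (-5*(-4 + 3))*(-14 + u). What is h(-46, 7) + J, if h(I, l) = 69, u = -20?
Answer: -101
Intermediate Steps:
J = -170 (J = (-5*(-4 + 3))*(-14 - 20) = -5*(-1)*(-34) = 5*(-34) = -170)
h(-46, 7) + J = 69 - 170 = -101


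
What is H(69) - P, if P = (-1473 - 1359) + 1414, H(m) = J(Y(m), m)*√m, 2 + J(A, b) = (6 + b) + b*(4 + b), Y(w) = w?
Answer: 1418 + 5110*√69 ≈ 43865.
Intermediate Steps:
J(A, b) = 4 + b + b*(4 + b) (J(A, b) = -2 + ((6 + b) + b*(4 + b)) = -2 + (6 + b + b*(4 + b)) = 4 + b + b*(4 + b))
H(m) = √m*(4 + m² + 5*m) (H(m) = (4 + m² + 5*m)*√m = √m*(4 + m² + 5*m))
P = -1418 (P = -2832 + 1414 = -1418)
H(69) - P = √69*(4 + 69² + 5*69) - 1*(-1418) = √69*(4 + 4761 + 345) + 1418 = √69*5110 + 1418 = 5110*√69 + 1418 = 1418 + 5110*√69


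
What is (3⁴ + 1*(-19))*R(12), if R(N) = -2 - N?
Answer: -868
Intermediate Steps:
(3⁴ + 1*(-19))*R(12) = (3⁴ + 1*(-19))*(-2 - 1*12) = (81 - 19)*(-2 - 12) = 62*(-14) = -868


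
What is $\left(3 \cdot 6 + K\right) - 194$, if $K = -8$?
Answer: $-184$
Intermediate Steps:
$\left(3 \cdot 6 + K\right) - 194 = \left(3 \cdot 6 - 8\right) - 194 = \left(18 - 8\right) - 194 = 10 - 194 = -184$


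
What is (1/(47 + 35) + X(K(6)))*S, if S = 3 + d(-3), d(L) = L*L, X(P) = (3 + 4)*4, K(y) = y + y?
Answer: 13782/41 ≈ 336.15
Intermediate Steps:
K(y) = 2*y
X(P) = 28 (X(P) = 7*4 = 28)
d(L) = L**2
S = 12 (S = 3 + (-3)**2 = 3 + 9 = 12)
(1/(47 + 35) + X(K(6)))*S = (1/(47 + 35) + 28)*12 = (1/82 + 28)*12 = (2297/82)*12 = 13782/41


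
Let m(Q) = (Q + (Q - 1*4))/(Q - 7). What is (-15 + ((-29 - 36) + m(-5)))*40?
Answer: -9460/3 ≈ -3153.3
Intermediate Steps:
m(Q) = (-4 + 2*Q)/(-7 + Q) (m(Q) = (Q + (Q - 4))/(-7 + Q) = (Q + (-4 + Q))/(-7 + Q) = (-4 + 2*Q)/(-7 + Q))
(-15 + ((-29 - 36) + m(-5)))*40 = (-15 + ((-29 - 36) + 2*(-2 - 5)/(-7 - 5)))*40 = (-15 + (-65 + 2*(-7)/(-12)))*40 = (-15 + (-65 + 2*(-1/12)*(-7)))*40 = (-15 + (-65 + 7/6))*40 = (-15 - 383/6)*40 = -473/6*40 = -9460/3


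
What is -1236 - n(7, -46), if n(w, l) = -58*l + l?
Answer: -3858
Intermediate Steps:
n(w, l) = -57*l
-1236 - n(7, -46) = -1236 - (-57)*(-46) = -1236 - 1*2622 = -1236 - 2622 = -3858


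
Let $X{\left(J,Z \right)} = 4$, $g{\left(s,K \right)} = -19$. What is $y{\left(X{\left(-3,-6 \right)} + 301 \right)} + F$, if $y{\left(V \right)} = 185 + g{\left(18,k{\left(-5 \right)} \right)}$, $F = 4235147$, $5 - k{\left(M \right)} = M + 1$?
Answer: $4235313$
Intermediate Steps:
$k{\left(M \right)} = 4 - M$ ($k{\left(M \right)} = 5 - \left(M + 1\right) = 5 - \left(1 + M\right) = 4 - M$)
$y{\left(V \right)} = 166$ ($y{\left(V \right)} = 185 - 19 = 166$)
$y{\left(X{\left(-3,-6 \right)} + 301 \right)} + F = 166 + 4235147 = 4235313$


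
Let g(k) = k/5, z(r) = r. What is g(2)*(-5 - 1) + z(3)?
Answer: ⅗ ≈ 0.60000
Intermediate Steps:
g(k) = k/5 (g(k) = k*(⅕) = k/5)
g(2)*(-5 - 1) + z(3) = ((⅕)*2)*(-5 - 1) + 3 = (⅖)*(-6) + 3 = -12/5 + 3 = ⅗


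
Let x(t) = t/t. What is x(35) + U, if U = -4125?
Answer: -4124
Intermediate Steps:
x(t) = 1
x(35) + U = 1 - 4125 = -4124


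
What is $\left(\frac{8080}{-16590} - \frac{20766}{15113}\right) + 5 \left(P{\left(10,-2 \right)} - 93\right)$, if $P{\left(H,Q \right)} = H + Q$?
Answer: $- \frac{1528922939}{3581781} \approx -426.86$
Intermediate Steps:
$\left(\frac{8080}{-16590} - \frac{20766}{15113}\right) + 5 \left(P{\left(10,-2 \right)} - 93\right) = \left(\frac{8080}{-16590} - \frac{20766}{15113}\right) + 5 \left(\left(10 - 2\right) - 93\right) = \left(8080 \left(- \frac{1}{16590}\right) - \frac{20766}{15113}\right) + 5 \left(8 - 93\right) = \left(- \frac{808}{1659} - \frac{20766}{15113}\right) + 5 \left(-85\right) = - \frac{6666014}{3581781} - 425 = - \frac{1528922939}{3581781}$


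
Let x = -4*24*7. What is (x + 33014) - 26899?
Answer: 5443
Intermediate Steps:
x = -672 (x = -96*7 = -672)
(x + 33014) - 26899 = (-672 + 33014) - 26899 = 32342 - 26899 = 5443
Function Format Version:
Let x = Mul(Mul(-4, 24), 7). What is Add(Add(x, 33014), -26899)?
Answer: 5443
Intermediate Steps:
x = -672 (x = Mul(-96, 7) = -672)
Add(Add(x, 33014), -26899) = Add(Add(-672, 33014), -26899) = Add(32342, -26899) = 5443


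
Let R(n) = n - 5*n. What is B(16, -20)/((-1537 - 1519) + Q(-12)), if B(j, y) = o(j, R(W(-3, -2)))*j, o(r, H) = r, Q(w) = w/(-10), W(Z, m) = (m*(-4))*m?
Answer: -640/7637 ≈ -0.083803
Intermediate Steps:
W(Z, m) = -4*m**2 (W(Z, m) = (-4*m)*m = -4*m**2)
Q(w) = -w/10 (Q(w) = w*(-1/10) = -w/10)
R(n) = -4*n
B(j, y) = j**2 (B(j, y) = j*j = j**2)
B(16, -20)/((-1537 - 1519) + Q(-12)) = 16**2/((-1537 - 1519) - 1/10*(-12)) = 256/(-3056 + 6/5) = 256/(-15274/5) = 256*(-5/15274) = -640/7637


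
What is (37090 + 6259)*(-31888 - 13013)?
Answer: -1946413449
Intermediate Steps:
(37090 + 6259)*(-31888 - 13013) = 43349*(-44901) = -1946413449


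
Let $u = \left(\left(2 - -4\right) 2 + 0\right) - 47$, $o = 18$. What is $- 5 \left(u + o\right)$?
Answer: $85$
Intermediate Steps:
$u = -35$ ($u = \left(\left(2 + 4\right) 2 + 0\right) - 47 = \left(6 \cdot 2 + 0\right) - 47 = \left(12 + 0\right) - 47 = 12 - 47 = -35$)
$- 5 \left(u + o\right) = - 5 \left(-35 + 18\right) = \left(-5\right) \left(-17\right) = 85$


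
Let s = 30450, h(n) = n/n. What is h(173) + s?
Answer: 30451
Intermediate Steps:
h(n) = 1
h(173) + s = 1 + 30450 = 30451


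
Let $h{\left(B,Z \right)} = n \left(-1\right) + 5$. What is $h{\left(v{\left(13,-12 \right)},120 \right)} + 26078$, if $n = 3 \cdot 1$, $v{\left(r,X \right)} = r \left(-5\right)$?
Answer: $26080$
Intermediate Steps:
$v{\left(r,X \right)} = - 5 r$
$n = 3$
$h{\left(B,Z \right)} = 2$ ($h{\left(B,Z \right)} = 3 \left(-1\right) + 5 = -3 + 5 = 2$)
$h{\left(v{\left(13,-12 \right)},120 \right)} + 26078 = 2 + 26078 = 26080$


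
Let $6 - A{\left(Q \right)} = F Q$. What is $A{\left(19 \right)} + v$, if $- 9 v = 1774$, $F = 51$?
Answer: $- \frac{10441}{9} \approx -1160.1$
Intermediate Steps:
$A{\left(Q \right)} = 6 - 51 Q$
$v = - \frac{1774}{9}$ ($v = \left(- \frac{1}{9}\right) 1774 = - \frac{1774}{9} \approx -197.11$)
$A{\left(19 \right)} + v = \left(6 - 969\right) - \frac{1774}{9} = -963 - \frac{1774}{9} = - \frac{10441}{9}$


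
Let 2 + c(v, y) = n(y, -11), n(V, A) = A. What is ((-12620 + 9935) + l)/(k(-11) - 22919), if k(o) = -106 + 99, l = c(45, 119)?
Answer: 1349/11463 ≈ 0.11768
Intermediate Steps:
c(v, y) = -13 (c(v, y) = -2 - 11 = -13)
l = -13
k(o) = -7
((-12620 + 9935) + l)/(k(-11) - 22919) = ((-12620 + 9935) - 13)/(-7 - 22919) = (-2685 - 13)/(-22926) = -2698*(-1/22926) = 1349/11463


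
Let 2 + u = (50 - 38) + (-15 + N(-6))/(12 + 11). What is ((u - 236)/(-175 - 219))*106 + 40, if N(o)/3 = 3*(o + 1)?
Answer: 459914/4531 ≈ 101.50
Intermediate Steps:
N(o) = 9 + 9*o (N(o) = 3*(3*(o + 1)) = 3*(3*(1 + o)) = 3*(3 + 3*o) = 9 + 9*o)
u = 170/23 (u = -2 + ((50 - 38) + (-15 + (9 + 9*(-6)))/(12 + 11)) = -2 + (12 + (-15 + (9 - 54))/23) = -2 + (12 + (-15 - 45)*(1/23)) = -2 + (12 - 60*1/23) = -2 + (12 - 60/23) = -2 + 216/23 = 170/23 ≈ 7.3913)
((u - 236)/(-175 - 219))*106 + 40 = ((170/23 - 236)/(-175 - 219))*106 + 40 = -5258/23/(-394)*106 + 40 = -5258/23*(-1/394)*106 + 40 = (2629/4531)*106 + 40 = 278674/4531 + 40 = 459914/4531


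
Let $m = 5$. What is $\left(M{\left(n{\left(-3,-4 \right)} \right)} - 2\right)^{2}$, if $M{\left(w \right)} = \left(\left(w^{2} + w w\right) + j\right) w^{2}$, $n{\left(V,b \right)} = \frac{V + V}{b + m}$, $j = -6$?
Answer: $5635876$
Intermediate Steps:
$n{\left(V,b \right)} = \frac{2 V}{5 + b}$ ($n{\left(V,b \right)} = \frac{V + V}{b + 5} = \frac{2 V}{5 + b}$)
$M{\left(w \right)} = w^{2} \left(-6 + 2 w^{2}\right)$ ($M{\left(w \right)} = \left(\left(w^{2} + w w\right) - 6\right) w^{2} = \left(\left(w^{2} + w^{2}\right) - 6\right) w^{2} = \left(2 w^{2} - 6\right) w^{2} = \left(-6 + 2 w^{2}\right) w^{2} = w^{2} \left(-6 + 2 w^{2}\right)$)
$\left(M{\left(n{\left(-3,-4 \right)} \right)} - 2\right)^{2} = \left(2 \left(2 \left(-3\right) \frac{1}{5 - 4}\right)^{2} \left(-3 + \left(2 \left(-3\right) \frac{1}{5 - 4}\right)^{2}\right) - 2\right)^{2} = \left(2 \left(2 \left(-3\right) 1^{-1}\right)^{2} \left(-3 + \left(2 \left(-3\right) 1^{-1}\right)^{2}\right) - 2\right)^{2} = \left(2 \left(2 \left(-3\right) 1\right)^{2} \left(-3 + \left(2 \left(-3\right) 1\right)^{2}\right) - 2\right)^{2} = \left(2 \left(-6\right)^{2} \left(-3 + \left(-6\right)^{2}\right) - 2\right)^{2} = \left(2 \cdot 36 \left(-3 + 36\right) - 2\right)^{2} = \left(2 \cdot 36 \cdot 33 - 2\right)^{2} = \left(2376 - 2\right)^{2} = 2374^{2} = 5635876$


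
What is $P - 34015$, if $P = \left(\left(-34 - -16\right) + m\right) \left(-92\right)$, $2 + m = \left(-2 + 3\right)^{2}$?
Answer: $-32267$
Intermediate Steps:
$m = -1$ ($m = -2 + \left(-2 + 3\right)^{2} = -2 + 1^{2} = -2 + 1 = -1$)
$P = 1748$ ($P = \left(\left(-34 - -16\right) - 1\right) \left(-92\right) = \left(\left(-34 + 16\right) - 1\right) \left(-92\right) = \left(-18 - 1\right) \left(-92\right) = \left(-19\right) \left(-92\right) = 1748$)
$P - 34015 = 1748 - 34015 = -32267$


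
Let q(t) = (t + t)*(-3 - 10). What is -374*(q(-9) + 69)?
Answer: -113322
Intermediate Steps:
q(t) = -26*t (q(t) = (2*t)*(-13) = -26*t)
-374*(q(-9) + 69) = -374*(-26*(-9) + 69) = -374*(234 + 69) = -374*303 = -113322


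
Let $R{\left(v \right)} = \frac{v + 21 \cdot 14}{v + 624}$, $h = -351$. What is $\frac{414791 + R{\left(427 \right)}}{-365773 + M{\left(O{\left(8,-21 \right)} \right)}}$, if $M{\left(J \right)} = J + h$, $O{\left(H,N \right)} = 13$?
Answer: $- \frac{145315354}{128260887} \approx -1.133$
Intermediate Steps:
$M{\left(J \right)} = -351 + J$ ($M{\left(J \right)} = J - 351 = -351 + J$)
$R{\left(v \right)} = \frac{294 + v}{624 + v}$ ($R{\left(v \right)} = \frac{v + 294}{624 + v} = \frac{294 + v}{624 + v}$)
$\frac{414791 + R{\left(427 \right)}}{-365773 + M{\left(O{\left(8,-21 \right)} \right)}} = \frac{414791 + \frac{294 + 427}{624 + 427}}{-365773 + \left(-351 + 13\right)} = \frac{414791 + \frac{1}{1051} \cdot 721}{-365773 - 338} = \frac{414791 + \frac{1}{1051} \cdot 721}{-366111} = \left(414791 + \frac{721}{1051}\right) \left(- \frac{1}{366111}\right) = \frac{435946062}{1051} \left(- \frac{1}{366111}\right) = - \frac{145315354}{128260887}$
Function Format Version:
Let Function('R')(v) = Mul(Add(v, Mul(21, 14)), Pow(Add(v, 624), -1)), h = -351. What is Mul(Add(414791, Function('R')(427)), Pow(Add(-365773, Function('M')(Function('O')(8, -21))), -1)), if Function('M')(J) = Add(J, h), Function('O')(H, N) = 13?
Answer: Rational(-145315354, 128260887) ≈ -1.1330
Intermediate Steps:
Function('M')(J) = Add(-351, J) (Function('M')(J) = Add(J, -351) = Add(-351, J))
Function('R')(v) = Mul(Pow(Add(624, v), -1), Add(294, v)) (Function('R')(v) = Mul(Add(v, 294), Pow(Add(624, v), -1)) = Mul(Add(294, v), Pow(Add(624, v), -1)) = Mul(Pow(Add(624, v), -1), Add(294, v)))
Mul(Add(414791, Function('R')(427)), Pow(Add(-365773, Function('M')(Function('O')(8, -21))), -1)) = Mul(Add(414791, Mul(Pow(Add(624, 427), -1), Add(294, 427))), Pow(Add(-365773, Add(-351, 13)), -1)) = Mul(Add(414791, Mul(Pow(1051, -1), 721)), Pow(Add(-365773, -338), -1)) = Mul(Add(414791, Mul(Rational(1, 1051), 721)), Pow(-366111, -1)) = Mul(Add(414791, Rational(721, 1051)), Rational(-1, 366111)) = Mul(Rational(435946062, 1051), Rational(-1, 366111)) = Rational(-145315354, 128260887)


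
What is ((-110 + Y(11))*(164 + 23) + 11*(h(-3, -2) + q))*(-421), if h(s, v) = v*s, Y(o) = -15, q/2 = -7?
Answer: 9877923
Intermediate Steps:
q = -14 (q = 2*(-7) = -14)
h(s, v) = s*v
((-110 + Y(11))*(164 + 23) + 11*(h(-3, -2) + q))*(-421) = ((-110 - 15)*(164 + 23) + 11*(-3*(-2) - 14))*(-421) = (-125*187 + 11*(6 - 14))*(-421) = (-23375 + 11*(-8))*(-421) = (-23375 - 88)*(-421) = -23463*(-421) = 9877923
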